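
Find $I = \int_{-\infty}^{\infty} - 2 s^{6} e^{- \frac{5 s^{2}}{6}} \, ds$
$- \frac{162 \sqrt{30} \sqrt{\pi}}{125}$

Begin with the known integral
$$J(a) = \int_{-\infty}^{\infty} - 2 e^{- a s^{2}} \, ds = - \frac{2 \sqrt{\pi}}{\sqrt{a}}.$$

Differentiating under the integral sign brings down a factor of $(-s^2)$:
$$\frac{dJ}{da} = \int_{-\infty}^{\infty} 2 s^{2} e^{- a s^{2}} \, ds = \frac{\sqrt{\pi}}{a^{\frac{3}{2}}}.$$

Repeating $3$ times in total — each differentiation brings down another $(-s^2)$ — gives
$$\frac{d^{3}J}{da^{3}} = \int_{-\infty}^{\infty} 2 s^{6} e^{- a s^{2}} \, ds = \frac{15 \sqrt{\pi}}{4 a^{\frac{7}{2}}},$$
and the integrand here is $(-1)^{3}$ times the target integrand, so $I = (-1)^{3}\,\frac{d^{3}J}{da^{3}} = - \frac{15 \sqrt{\pi}}{4 a^{\frac{7}{2}}}$.

Setting $a = \frac{5}{6}$:
$$I = - \frac{162 \sqrt{30} \sqrt{\pi}}{125}.$$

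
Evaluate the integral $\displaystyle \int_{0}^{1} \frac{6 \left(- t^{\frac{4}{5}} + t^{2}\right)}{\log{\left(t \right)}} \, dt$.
$\log{\left(\frac{15625}{729} \right)}$

Introduce a parameter $a$ in the exponent: let $I(a) = \int_{0}^{1} \frac{6 \left(- t^{\frac{4}{5}} + t^{a}\right)}{\log{\left(t \right)}} \, dt$.

Since $\dfrac{\partial}{\partial a}\,t^{a} = t^{a} \ln t$, the $\ln t$ in the denominator cancels and
$$\frac{dI}{da} = \int_{0}^{1} 6 t^{a} \, dt = 6 \left[\frac{t^{a+1}}{a+1}\right]_0^1 = \frac{6}{a + 1}.$$

Integrating with respect to $a$ gives $I(a) = \log{\left(\frac{15625 \left(a + 1\right)^{6}}{531441} \right)} + C$.

At $a = \frac{4}{5}$ the integrand is identically $0$, so $I(\frac{4}{5}) = 0$. The closed form gives $0$, hence $C = 0$.

Setting $a = 2$:
$$I = \log{\left(\frac{15625}{729} \right)}.$$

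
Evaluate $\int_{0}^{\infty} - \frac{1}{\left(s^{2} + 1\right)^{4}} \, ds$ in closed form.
$- \frac{5 \pi}{32}$

Recall the elementary integral
$$J(a) = \int_{0}^{\infty} - \frac{1}{a^{2} + s^{2}} \, ds = - \frac{\pi}{2 a}.$$

Differentiating under the integral sign with respect to $a$,
$$\frac{dJ}{da} = \int_{0}^{\infty} \frac{2 a}{\left(a^{2} + s^{2}\right)^{2}} \, ds = \frac{\pi}{2 a^{2}},$$
so $\int_{0}^{\infty} - \frac{1}{\left(a^{2} + s^{2}\right)^{2}} \, ds = - \frac{\pi}{4 a^{3}}$.

Repeating — each differentiation of $1/(s^2+a^2)^j$ produces $-2ja/(s^2+a^2)^{j+1}$ — and dividing through by $-2ja$ at each step yields, after $3$ differentiations in total,
$$\int_{0}^{\infty} - \frac{1}{\left(a^{2} + s^{2}\right)^{4}} \, ds = - \frac{5 \pi}{32 a^{7}}.$$

Setting $a = 1$:
$$I = - \frac{5 \pi}{32}.$$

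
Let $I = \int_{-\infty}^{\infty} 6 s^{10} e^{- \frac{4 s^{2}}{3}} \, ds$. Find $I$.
$\frac{688905 \sqrt{3} \sqrt{\pi}}{32768}$

Begin with the known integral
$$J(a) = \int_{-\infty}^{\infty} 6 e^{- a s^{2}} \, ds = \frac{6 \sqrt{\pi}}{\sqrt{a}}.$$

Differentiating under the integral sign brings down a factor of $(-s^2)$:
$$\frac{dJ}{da} = \int_{-\infty}^{\infty} - 6 s^{2} e^{- a s^{2}} \, ds = - \frac{3 \sqrt{\pi}}{a^{\frac{3}{2}}}.$$

Repeating $5$ times in total — each differentiation brings down another $(-s^2)$ — gives
$$\frac{d^{5}J}{da^{5}} = \int_{-\infty}^{\infty} - 6 s^{10} e^{- a s^{2}} \, ds = - \frac{2835 \sqrt{\pi}}{16 a^{\frac{11}{2}}},$$
and the integrand here is $(-1)^{5}$ times the target integrand, so $I = (-1)^{5}\,\frac{d^{5}J}{da^{5}} = \frac{2835 \sqrt{\pi}}{16 a^{\frac{11}{2}}}$.

Setting $a = \frac{4}{3}$:
$$I = \frac{688905 \sqrt{3} \sqrt{\pi}}{32768}.$$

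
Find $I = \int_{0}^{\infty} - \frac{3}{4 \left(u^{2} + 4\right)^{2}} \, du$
$- \frac{3 \pi}{128}$

Start from the standard arctangent integral
$$J(a) = \int_{0}^{\infty} - \frac{3}{4 \left(a^{2} + u^{2}\right)} \, du = - \frac{3 \pi}{8 a}.$$

Differentiating under the integral sign with respect to $a$,
$$\frac{dJ}{da} = \int_{0}^{\infty} \frac{3 a}{2 \left(a^{2} + u^{2}\right)^{2}} \, du = \frac{3 \pi}{8 a^{2}},$$
so $\int_{0}^{\infty} - \frac{3}{4 \left(a^{2} + u^{2}\right)^{2}} \, du = - \frac{3 \pi}{16 a^{3}}$.

Setting $a = 2$:
$$I = - \frac{3 \pi}{128}.$$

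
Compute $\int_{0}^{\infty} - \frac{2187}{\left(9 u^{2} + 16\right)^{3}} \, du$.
$- \frac{2187 \pi}{16384}$

Recall the elementary integral
$$J(a) = \int_{0}^{\infty} - \frac{3}{a^{2} + u^{2}} \, du = - \frac{3 \pi}{2 a}.$$

Differentiating under the integral sign with respect to $a$,
$$\frac{dJ}{da} = \int_{0}^{\infty} \frac{6 a}{\left(a^{2} + u^{2}\right)^{2}} \, du = \frac{3 \pi}{2 a^{2}},$$
so $\int_{0}^{\infty} - \frac{3}{\left(a^{2} + u^{2}\right)^{2}} \, du = - \frac{3 \pi}{4 a^{3}}$.

Repeating — each differentiation of $1/(u^2+a^2)^j$ produces $-2ja/(u^2+a^2)^{j+1}$ — and dividing through by $-2ja$ at each step yields, after $2$ differentiations in total,
$$\int_{0}^{\infty} - \frac{3}{\left(a^{2} + u^{2}\right)^{3}} \, du = - \frac{9 \pi}{16 a^{5}}.$$

Setting $a = \frac{4}{3}$:
$$I = - \frac{2187 \pi}{16384}.$$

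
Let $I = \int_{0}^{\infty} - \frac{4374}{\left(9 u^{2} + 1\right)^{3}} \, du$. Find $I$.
$- \frac{2187 \pi}{8}$

Start from the standard arctangent integral
$$J(a) = \int_{0}^{\infty} - \frac{6}{a^{2} + u^{2}} \, du = - \frac{3 \pi}{a}.$$

Differentiating under the integral sign with respect to $a$,
$$\frac{dJ}{da} = \int_{0}^{\infty} \frac{12 a}{\left(a^{2} + u^{2}\right)^{2}} \, du = \frac{3 \pi}{a^{2}},$$
so $\int_{0}^{\infty} - \frac{6}{\left(a^{2} + u^{2}\right)^{2}} \, du = - \frac{3 \pi}{2 a^{3}}$.

Repeating — each differentiation of $1/(u^2+a^2)^j$ produces $-2ja/(u^2+a^2)^{j+1}$ — and dividing through by $-2ja$ at each step yields, after $2$ differentiations in total,
$$\int_{0}^{\infty} - \frac{6}{\left(a^{2} + u^{2}\right)^{3}} \, du = - \frac{9 \pi}{8 a^{5}}.$$

Setting $a = \frac{1}{3}$:
$$I = - \frac{2187 \pi}{8}.$$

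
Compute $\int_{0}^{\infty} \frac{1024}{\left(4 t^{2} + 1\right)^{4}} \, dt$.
$80 \pi$

Start from the standard arctangent integral
$$J(a) = \int_{0}^{\infty} \frac{4}{a^{2} + t^{2}} \, dt = \frac{2 \pi}{a}.$$

Differentiating under the integral sign with respect to $a$,
$$\frac{dJ}{da} = \int_{0}^{\infty} - \frac{8 a}{\left(a^{2} + t^{2}\right)^{2}} \, dt = - \frac{2 \pi}{a^{2}},$$
so $\int_{0}^{\infty} \frac{4}{\left(a^{2} + t^{2}\right)^{2}} \, dt = \frac{\pi}{a^{3}}$.

Repeating — each differentiation of $1/(t^2+a^2)^j$ produces $-2ja/(t^2+a^2)^{j+1}$ — and dividing through by $-2ja$ at each step yields, after $3$ differentiations in total,
$$\int_{0}^{\infty} \frac{4}{\left(a^{2} + t^{2}\right)^{4}} \, dt = \frac{5 \pi}{8 a^{7}}.$$

Setting $a = \frac{1}{2}$:
$$I = 80 \pi.$$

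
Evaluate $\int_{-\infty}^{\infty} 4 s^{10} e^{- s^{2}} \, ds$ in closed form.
$\frac{945 \sqrt{\pi}}{8}$

Begin with the known integral
$$J(a) = \int_{-\infty}^{\infty} 4 e^{- a s^{2}} \, ds = \frac{4 \sqrt{\pi}}{\sqrt{a}}.$$

Differentiating under the integral sign brings down a factor of $(-s^2)$:
$$\frac{dJ}{da} = \int_{-\infty}^{\infty} - 4 s^{2} e^{- a s^{2}} \, ds = - \frac{2 \sqrt{\pi}}{a^{\frac{3}{2}}}.$$

Repeating $5$ times in total — each differentiation brings down another $(-s^2)$ — gives
$$\frac{d^{5}J}{da^{5}} = \int_{-\infty}^{\infty} - 4 s^{10} e^{- a s^{2}} \, ds = - \frac{945 \sqrt{\pi}}{8 a^{\frac{11}{2}}},$$
and the integrand here is $(-1)^{5}$ times the target integrand, so $I = (-1)^{5}\,\frac{d^{5}J}{da^{5}} = \frac{945 \sqrt{\pi}}{8 a^{\frac{11}{2}}}$.

Setting $a = 1$:
$$I = \frac{945 \sqrt{\pi}}{8}.$$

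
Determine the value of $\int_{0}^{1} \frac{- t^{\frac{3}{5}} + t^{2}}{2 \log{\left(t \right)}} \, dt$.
$\log{\left(\frac{\sqrt{30}}{4} \right)}$

Replace the exponent $\frac{3}{5}$ by a parameter $a$: let $I(a) = \int_{0}^{1} \frac{t^{2} - t^{a}}{2 \log{\left(t \right)}} \, dt$.

Since $\dfrac{\partial}{\partial a}\,t^{a} = t^{a} \ln t$, the $\ln t$ in the denominator cancels and
$$\frac{dI}{da} = \int_{0}^{1} - \frac{1}{2} t^{a} \, dt = - \frac{1}{2} \left[\frac{t^{a+1}}{a+1}\right]_0^1 = - \frac{1}{2 a + 2}.$$

Integrating with respect to $a$ gives $I(a) = - \frac{\log{\left(a + 1 \right)}}{2} + \frac{\log{\left(3 \right)}}{2} + C$.

At $a = 2$ the integrand is identically $0$, so $I(2) = 0$. The closed form gives $0$, hence $C = 0$.

Setting $a = \frac{3}{5}$:
$$I = \log{\left(\frac{\sqrt{30}}{4} \right)}.$$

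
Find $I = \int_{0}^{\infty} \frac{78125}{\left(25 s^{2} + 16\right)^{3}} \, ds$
$\frac{46875 \pi}{16384}$

Begin with the known result
$$J(a) = \int_{0}^{\infty} \frac{5}{a^{2} + s^{2}} \, ds = \frac{5 \pi}{2 a}.$$

Differentiating under the integral sign with respect to $a$,
$$\frac{dJ}{da} = \int_{0}^{\infty} - \frac{10 a}{\left(a^{2} + s^{2}\right)^{2}} \, ds = - \frac{5 \pi}{2 a^{2}},$$
so $\int_{0}^{\infty} \frac{5}{\left(a^{2} + s^{2}\right)^{2}} \, ds = \frac{5 \pi}{4 a^{3}}$.

Repeating — each differentiation of $1/(s^2+a^2)^j$ produces $-2ja/(s^2+a^2)^{j+1}$ — and dividing through by $-2ja$ at each step yields, after $2$ differentiations in total,
$$\int_{0}^{\infty} \frac{5}{\left(a^{2} + s^{2}\right)^{3}} \, ds = \frac{15 \pi}{16 a^{5}}.$$

Setting $a = \frac{4}{5}$:
$$I = \frac{46875 \pi}{16384}.$$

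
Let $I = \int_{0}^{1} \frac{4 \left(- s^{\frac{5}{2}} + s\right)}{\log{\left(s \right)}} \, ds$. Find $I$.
$\log{\left(\frac{256}{2401} \right)}$

Replace the exponent $\frac{5}{2}$ by a parameter $a$: let $I(a) = \int_{0}^{1} \frac{4 \left(s - s^{a}\right)}{\log{\left(s \right)}} \, ds$.

Since $\dfrac{\partial}{\partial a}\,s^{a} = s^{a} \ln s$, the $\ln s$ in the denominator cancels and
$$\frac{dI}{da} = \int_{0}^{1} -4 s^{a} \, ds = -4 \left[\frac{s^{a+1}}{a+1}\right]_0^1 = - \frac{4}{a + 1}.$$

Integrating with respect to $a$ gives $I(a) = \log{\left(\frac{16}{\left(a + 1\right)^{4}} \right)} + C$.

At $a = 1$ the integrand is identically $0$, so $I(1) = 0$. The closed form gives $0$, hence $C = 0$.

Setting $a = \frac{5}{2}$:
$$I = \log{\left(\frac{256}{2401} \right)}.$$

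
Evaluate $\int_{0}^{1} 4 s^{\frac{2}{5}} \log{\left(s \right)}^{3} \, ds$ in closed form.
$- \frac{15000}{2401}$

Begin with the known integral
$$J(a) = \int_{0}^{1} 4 s^{a} \, ds = \frac{4}{a + 1}.$$

Differentiating under the integral sign brings down a factor of $\ln s$:
$$\frac{dJ}{da} = \int_{0}^{1} 4 s^{a} \log{\left(s \right)} \, ds = - \frac{4}{\left(a + 1\right)^{2}}.$$

Repeating $3$ times in total — each differentiation brings down another $\ln s$ — gives
$$\frac{d^{3}J}{da^{3}} = \int_{0}^{1} 4 s^{a} \log{\left(s \right)}^{3} \, ds = - \frac{24}{\left(a + 1\right)^{4}},$$
and the integrand here is exactly the target integrand, so $I = - \frac{24}{\left(a + 1\right)^{4}}$.

Setting $a = \frac{2}{5}$:
$$I = - \frac{15000}{2401}.$$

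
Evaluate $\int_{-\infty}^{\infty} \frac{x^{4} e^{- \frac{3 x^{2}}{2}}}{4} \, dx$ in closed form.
$\frac{\sqrt{6} \sqrt{\pi}}{36}$

Consider the simpler parametrised integral
$$J(a) = \int_{-\infty}^{\infty} \frac{e^{- a x^{2}}}{4} \, dx = \frac{\sqrt{\pi}}{4 \sqrt{a}}.$$

Differentiating under the integral sign brings down a factor of $(-x^2)$:
$$\frac{dJ}{da} = \int_{-\infty}^{\infty} - \frac{x^{2} e^{- a x^{2}}}{4} \, dx = - \frac{\sqrt{\pi}}{8 a^{\frac{3}{2}}}.$$

Repeating twice in total — each differentiation brings down another $(-x^2)$ — gives
$$\frac{d^{2}J}{da^{2}} = \int_{-\infty}^{\infty} \frac{x^{4} e^{- a x^{2}}}{4} \, dx = \frac{3 \sqrt{\pi}}{16 a^{\frac{5}{2}}},$$
and the integrand here is exactly the target integrand, so $I = \frac{3 \sqrt{\pi}}{16 a^{\frac{5}{2}}}$.

Setting $a = \frac{3}{2}$:
$$I = \frac{\sqrt{6} \sqrt{\pi}}{36}.$$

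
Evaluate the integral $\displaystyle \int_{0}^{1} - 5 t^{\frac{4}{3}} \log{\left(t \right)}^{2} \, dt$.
$- \frac{270}{343}$

Begin with the known integral
$$J(a) = \int_{0}^{1} - 5 t^{a} \, dt = - \frac{5}{a + 1}.$$

Differentiating under the integral sign brings down a factor of $\ln t$:
$$\frac{dJ}{da} = \int_{0}^{1} - 5 t^{a} \log{\left(t \right)} \, dt = \frac{5}{\left(a + 1\right)^{2}}.$$

Repeating twice in total — each differentiation brings down another $\ln t$ — gives
$$\frac{d^{2}J}{da^{2}} = \int_{0}^{1} - 5 t^{a} \log{\left(t \right)}^{2} \, dt = - \frac{10}{\left(a + 1\right)^{3}},$$
and the integrand here is exactly the target integrand, so $I = - \frac{10}{\left(a + 1\right)^{3}}$.

Setting $a = \frac{4}{3}$:
$$I = - \frac{270}{343}.$$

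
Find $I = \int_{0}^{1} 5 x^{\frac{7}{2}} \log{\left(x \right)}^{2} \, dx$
$\frac{80}{729}$

Begin with the known integral
$$J(a) = \int_{0}^{1} 5 x^{a} \, dx = \frac{5}{a + 1}.$$

Differentiating under the integral sign brings down a factor of $\ln x$:
$$\frac{dJ}{da} = \int_{0}^{1} 5 x^{a} \log{\left(x \right)} \, dx = - \frac{5}{\left(a + 1\right)^{2}}.$$

Repeating twice in total — each differentiation brings down another $\ln x$ — gives
$$\frac{d^{2}J}{da^{2}} = \int_{0}^{1} 5 x^{a} \log{\left(x \right)}^{2} \, dx = \frac{10}{\left(a + 1\right)^{3}},$$
and the integrand here is exactly the target integrand, so $I = \frac{10}{\left(a + 1\right)^{3}}$.

Setting $a = \frac{7}{2}$:
$$I = \frac{80}{729}.$$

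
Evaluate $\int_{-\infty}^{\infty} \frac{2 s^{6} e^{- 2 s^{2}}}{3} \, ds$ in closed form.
$\frac{5 \sqrt{2} \sqrt{\pi}}{64}$

Consider the simpler parametrised integral
$$J(a) = \int_{-\infty}^{\infty} \frac{2 e^{- a s^{2}}}{3} \, ds = \frac{2 \sqrt{\pi}}{3 \sqrt{a}}.$$

Differentiating under the integral sign brings down a factor of $(-s^2)$:
$$\frac{dJ}{da} = \int_{-\infty}^{\infty} - \frac{2 s^{2} e^{- a s^{2}}}{3} \, ds = - \frac{\sqrt{\pi}}{3 a^{\frac{3}{2}}}.$$

Repeating $3$ times in total — each differentiation brings down another $(-s^2)$ — gives
$$\frac{d^{3}J}{da^{3}} = \int_{-\infty}^{\infty} - \frac{2 s^{6} e^{- a s^{2}}}{3} \, ds = - \frac{5 \sqrt{\pi}}{4 a^{\frac{7}{2}}},$$
and the integrand here is $(-1)^{3}$ times the target integrand, so $I = (-1)^{3}\,\frac{d^{3}J}{da^{3}} = \frac{5 \sqrt{\pi}}{4 a^{\frac{7}{2}}}$.

Setting $a = 2$:
$$I = \frac{5 \sqrt{2} \sqrt{\pi}}{64}.$$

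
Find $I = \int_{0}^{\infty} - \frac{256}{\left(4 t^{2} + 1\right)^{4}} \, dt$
$- 20 \pi$

Start from the standard arctangent integral
$$J(a) = \int_{0}^{\infty} - \frac{1}{a^{2} + t^{2}} \, dt = - \frac{\pi}{2 a}.$$

Differentiating under the integral sign with respect to $a$,
$$\frac{dJ}{da} = \int_{0}^{\infty} \frac{2 a}{\left(a^{2} + t^{2}\right)^{2}} \, dt = \frac{\pi}{2 a^{2}},$$
so $\int_{0}^{\infty} - \frac{1}{\left(a^{2} + t^{2}\right)^{2}} \, dt = - \frac{\pi}{4 a^{3}}$.

Repeating — each differentiation of $1/(t^2+a^2)^j$ produces $-2ja/(t^2+a^2)^{j+1}$ — and dividing through by $-2ja$ at each step yields, after $3$ differentiations in total,
$$\int_{0}^{\infty} - \frac{1}{\left(a^{2} + t^{2}\right)^{4}} \, dt = - \frac{5 \pi}{32 a^{7}}.$$

Setting $a = \frac{1}{2}$:
$$I = - 20 \pi.$$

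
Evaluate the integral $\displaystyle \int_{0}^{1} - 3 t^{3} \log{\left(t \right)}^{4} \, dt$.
$- \frac{9}{128}$

Begin with the known integral
$$J(a) = \int_{0}^{1} - 3 t^{a} \, dt = - \frac{3}{a + 1}.$$

Differentiating under the integral sign brings down a factor of $\ln t$:
$$\frac{dJ}{da} = \int_{0}^{1} - 3 t^{a} \log{\left(t \right)} \, dt = \frac{3}{\left(a + 1\right)^{2}}.$$

Repeating $4$ times in total — each differentiation brings down another $\ln t$ — gives
$$\frac{d^{4}J}{da^{4}} = \int_{0}^{1} - 3 t^{a} \log{\left(t \right)}^{4} \, dt = - \frac{72}{\left(a + 1\right)^{5}},$$
and the integrand here is exactly the target integrand, so $I = - \frac{72}{\left(a + 1\right)^{5}}$.

Setting $a = 3$:
$$I = - \frac{9}{128}.$$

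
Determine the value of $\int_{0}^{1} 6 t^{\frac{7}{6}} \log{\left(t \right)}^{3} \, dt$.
$- \frac{46656}{28561}$

Consider the simpler parametrised integral
$$J(a) = \int_{0}^{1} 6 t^{a} \, dt = \frac{6}{a + 1}.$$

Differentiating under the integral sign brings down a factor of $\ln t$:
$$\frac{dJ}{da} = \int_{0}^{1} 6 t^{a} \log{\left(t \right)} \, dt = - \frac{6}{\left(a + 1\right)^{2}}.$$

Repeating $3$ times in total — each differentiation brings down another $\ln t$ — gives
$$\frac{d^{3}J}{da^{3}} = \int_{0}^{1} 6 t^{a} \log{\left(t \right)}^{3} \, dt = - \frac{36}{\left(a + 1\right)^{4}},$$
and the integrand here is exactly the target integrand, so $I = - \frac{36}{\left(a + 1\right)^{4}}$.

Setting $a = \frac{7}{6}$:
$$I = - \frac{46656}{28561}.$$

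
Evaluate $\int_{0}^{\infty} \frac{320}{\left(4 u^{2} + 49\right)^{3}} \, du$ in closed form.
$\frac{30 \pi}{16807}$

Recall the elementary integral
$$J(a) = \int_{0}^{\infty} \frac{5}{a^{2} + u^{2}} \, du = \frac{5 \pi}{2 a}.$$

Differentiating under the integral sign with respect to $a$,
$$\frac{dJ}{da} = \int_{0}^{\infty} - \frac{10 a}{\left(a^{2} + u^{2}\right)^{2}} \, du = - \frac{5 \pi}{2 a^{2}},$$
so $\int_{0}^{\infty} \frac{5}{\left(a^{2} + u^{2}\right)^{2}} \, du = \frac{5 \pi}{4 a^{3}}$.

Repeating — each differentiation of $1/(u^2+a^2)^j$ produces $-2ja/(u^2+a^2)^{j+1}$ — and dividing through by $-2ja$ at each step yields, after $2$ differentiations in total,
$$\int_{0}^{\infty} \frac{5}{\left(a^{2} + u^{2}\right)^{3}} \, du = \frac{15 \pi}{16 a^{5}}.$$

Setting $a = \frac{7}{2}$:
$$I = \frac{30 \pi}{16807}.$$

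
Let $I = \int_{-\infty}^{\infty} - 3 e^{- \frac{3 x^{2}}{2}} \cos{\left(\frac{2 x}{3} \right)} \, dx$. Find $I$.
$- \frac{\sqrt{6} \sqrt{\pi}}{e^{\frac{2}{27}}}$

Define $I(b) = \int_{-\infty}^{\infty} - 3 e^{- \frac{3 x^{2}}{2}} \cos{\left(b x \right)} \, dx$.

Differentiating under the integral sign,
$$I'(b) = \int_{-\infty}^{\infty} 3 x e^{- \frac{3 x^{2}}{2}} \sin{\left(b x \right)} \, dx.$$

Integrate $\int_{-\infty}^{\infty} x \sin(b x)\, e^{- \frac{3 x^{2}}{2}}\, dx$ by parts with $u = \sin(b x)$ and $dv = x\, e^{- \frac{3 x^{2}}{2}}\, dx$, giving $v = - \frac{e^{- \frac{3 x^{2}}{2}}}{3}$. The boundary term vanishes and
$$\int_{-\infty}^{\infty} x \sin(b x)\, e^{- \frac{3 x^{2}}{2}}\, dx = \frac{b}{3} \int_{-\infty}^{\infty} \cos(b x)\, e^{- \frac{3 x^{2}}{2}}\, dx,$$
so $I'(b) = - \frac{b}{3}\, I(b)$.

This is a separable first-order ODE; solving with the initial condition $I(0) = \int_{-\infty}^{\infty} - 3 e^{- \frac{3 x^{2}}{2}}\,dx = - \sqrt{6} \sqrt{\pi}$ gives
$$I(b) = - \sqrt{6} \sqrt{\pi} e^{- \frac{b^{2}}{6}}.$$

Setting $b = \frac{2}{3}$:
$$I = - \frac{\sqrt{6} \sqrt{\pi}}{e^{\frac{2}{27}}}.$$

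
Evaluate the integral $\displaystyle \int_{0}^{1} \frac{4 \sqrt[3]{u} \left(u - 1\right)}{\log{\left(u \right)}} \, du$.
$\log{\left(\frac{2401}{256} \right)}$

Consider the one-parameter family: let $I(a) = \int_{0}^{1} \frac{4 \left(- \sqrt[3]{u} + u^{a}\right)}{\log{\left(u \right)}} \, du$.

Since $\dfrac{\partial}{\partial a}\,u^{a} = u^{a} \ln u$, the $\ln u$ in the denominator cancels and
$$\frac{dI}{da} = \int_{0}^{1} 4 u^{a} \, du = 4 \left[\frac{u^{a+1}}{a+1}\right]_0^1 = \frac{4}{a + 1}.$$

Integrating with respect to $a$ gives $I(a) = \log{\left(\frac{81 \left(a + 1\right)^{4}}{256} \right)} + C$.

At $a = \frac{1}{3}$ the integrand is identically $0$, so $I(\frac{1}{3}) = 0$. The closed form gives $0$, hence $C = 0$.

Setting $a = \frac{4}{3}$:
$$I = \log{\left(\frac{2401}{256} \right)}.$$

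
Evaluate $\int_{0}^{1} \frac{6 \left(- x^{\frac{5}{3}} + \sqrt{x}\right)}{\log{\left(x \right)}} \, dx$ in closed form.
$- \log{\left(\frac{16777216}{531441} \right)}$

Introduce a parameter $a$ in the exponent: let $I(a) = \int_{0}^{1} \frac{6 \left(\sqrt{x} - x^{a}\right)}{\log{\left(x \right)}} \, dx$.

Since $\dfrac{\partial}{\partial a}\,x^{a} = x^{a} \ln x$, the $\ln x$ in the denominator cancels and
$$\frac{dI}{da} = \int_{0}^{1} -6 x^{a} \, dx = -6 \left[\frac{x^{a+1}}{a+1}\right]_0^1 = - \frac{6}{a + 1}.$$

Integrating with respect to $a$ gives $I(a) = - \log{\left(\frac{64 \left(a + 1\right)^{6}}{729} \right)} + C$.

At $a = \frac{1}{2}$ the integrand is identically $0$, so $I(\frac{1}{2}) = 0$. The closed form gives $0$, hence $C = 0$.

Setting $a = \frac{5}{3}$:
$$I = - \log{\left(\frac{16777216}{531441} \right)}.$$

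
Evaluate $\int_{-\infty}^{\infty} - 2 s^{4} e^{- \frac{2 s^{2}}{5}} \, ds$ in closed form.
$- \frac{75 \sqrt{10} \sqrt{\pi}}{16}$

Begin with the known integral
$$J(a) = \int_{-\infty}^{\infty} - 2 e^{- a s^{2}} \, ds = - \frac{2 \sqrt{\pi}}{\sqrt{a}}.$$

Differentiating under the integral sign brings down a factor of $(-s^2)$:
$$\frac{dJ}{da} = \int_{-\infty}^{\infty} 2 s^{2} e^{- a s^{2}} \, ds = \frac{\sqrt{\pi}}{a^{\frac{3}{2}}}.$$

Repeating twice in total — each differentiation brings down another $(-s^2)$ — gives
$$\frac{d^{2}J}{da^{2}} = \int_{-\infty}^{\infty} - 2 s^{4} e^{- a s^{2}} \, ds = - \frac{3 \sqrt{\pi}}{2 a^{\frac{5}{2}}},$$
and the integrand here is exactly the target integrand, so $I = - \frac{3 \sqrt{\pi}}{2 a^{\frac{5}{2}}}$.

Setting $a = \frac{2}{5}$:
$$I = - \frac{75 \sqrt{10} \sqrt{\pi}}{16}.$$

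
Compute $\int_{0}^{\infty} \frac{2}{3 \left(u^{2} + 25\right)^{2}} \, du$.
$\frac{\pi}{750}$

Begin with the known result
$$J(a) = \int_{0}^{\infty} \frac{2}{3 \left(a^{2} + u^{2}\right)} \, du = \frac{\pi}{3 a}.$$

Differentiating under the integral sign with respect to $a$,
$$\frac{dJ}{da} = \int_{0}^{\infty} - \frac{4 a}{3 \left(a^{2} + u^{2}\right)^{2}} \, du = - \frac{\pi}{3 a^{2}},$$
so $\int_{0}^{\infty} \frac{2}{3 \left(a^{2} + u^{2}\right)^{2}} \, du = \frac{\pi}{6 a^{3}}$.

Setting $a = 5$:
$$I = \frac{\pi}{750}.$$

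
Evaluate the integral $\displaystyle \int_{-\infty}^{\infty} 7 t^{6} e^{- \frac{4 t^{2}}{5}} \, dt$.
$\frac{13125 \sqrt{5} \sqrt{\pi}}{1024}$

Begin with the known integral
$$J(a) = \int_{-\infty}^{\infty} 7 e^{- a t^{2}} \, dt = \frac{7 \sqrt{\pi}}{\sqrt{a}}.$$

Differentiating under the integral sign brings down a factor of $(-t^2)$:
$$\frac{dJ}{da} = \int_{-\infty}^{\infty} - 7 t^{2} e^{- a t^{2}} \, dt = - \frac{7 \sqrt{\pi}}{2 a^{\frac{3}{2}}}.$$

Repeating $3$ times in total — each differentiation brings down another $(-t^2)$ — gives
$$\frac{d^{3}J}{da^{3}} = \int_{-\infty}^{\infty} - 7 t^{6} e^{- a t^{2}} \, dt = - \frac{105 \sqrt{\pi}}{8 a^{\frac{7}{2}}},$$
and the integrand here is $(-1)^{3}$ times the target integrand, so $I = (-1)^{3}\,\frac{d^{3}J}{da^{3}} = \frac{105 \sqrt{\pi}}{8 a^{\frac{7}{2}}}$.

Setting $a = \frac{4}{5}$:
$$I = \frac{13125 \sqrt{5} \sqrt{\pi}}{1024}.$$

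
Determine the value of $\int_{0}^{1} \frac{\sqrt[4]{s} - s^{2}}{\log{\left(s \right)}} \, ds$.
$\log{\left(\frac{5}{12} \right)}$

Consider the one-parameter family: let $I(a) = \int_{0}^{1} \frac{- s^{2} + s^{a}}{\log{\left(s \right)}} \, ds$.

Since $\dfrac{\partial}{\partial a}\,s^{a} = s^{a} \ln s$, the $\ln s$ in the denominator cancels and
$$\frac{dI}{da} = \int_{0}^{1} s^{a} \, ds = \left[\frac{s^{a+1}}{a+1}\right]_0^1 = \frac{1}{a + 1}.$$

Integrating with respect to $a$ gives $I(a) = \log{\left(\frac{a}{3} + \frac{1}{3} \right)} + C$.

At $a = 2$ the integrand is identically $0$, so $I(2) = 0$. The closed form gives $0$, hence $C = 0$.

Setting $a = \frac{1}{4}$:
$$I = \log{\left(\frac{5}{12} \right)}.$$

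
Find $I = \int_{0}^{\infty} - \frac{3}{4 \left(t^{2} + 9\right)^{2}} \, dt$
$- \frac{\pi}{144}$

Recall the elementary integral
$$J(a) = \int_{0}^{\infty} - \frac{3}{4 \left(a^{2} + t^{2}\right)} \, dt = - \frac{3 \pi}{8 a}.$$

Differentiating under the integral sign with respect to $a$,
$$\frac{dJ}{da} = \int_{0}^{\infty} \frac{3 a}{2 \left(a^{2} + t^{2}\right)^{2}} \, dt = \frac{3 \pi}{8 a^{2}},$$
so $\int_{0}^{\infty} - \frac{3}{4 \left(a^{2} + t^{2}\right)^{2}} \, dt = - \frac{3 \pi}{16 a^{3}}$.

Setting $a = 3$:
$$I = - \frac{\pi}{144}.$$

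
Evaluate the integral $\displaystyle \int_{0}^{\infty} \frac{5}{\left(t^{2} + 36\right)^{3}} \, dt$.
$\frac{5 \pi}{41472}$

Begin with the known result
$$J(a) = \int_{0}^{\infty} \frac{5}{a^{2} + t^{2}} \, dt = \frac{5 \pi}{2 a}.$$

Differentiating under the integral sign with respect to $a$,
$$\frac{dJ}{da} = \int_{0}^{\infty} - \frac{10 a}{\left(a^{2} + t^{2}\right)^{2}} \, dt = - \frac{5 \pi}{2 a^{2}},$$
so $\int_{0}^{\infty} \frac{5}{\left(a^{2} + t^{2}\right)^{2}} \, dt = \frac{5 \pi}{4 a^{3}}$.

Repeating — each differentiation of $1/(t^2+a^2)^j$ produces $-2ja/(t^2+a^2)^{j+1}$ — and dividing through by $-2ja$ at each step yields, after $2$ differentiations in total,
$$\int_{0}^{\infty} \frac{5}{\left(a^{2} + t^{2}\right)^{3}} \, dt = \frac{15 \pi}{16 a^{5}}.$$

Setting $a = 6$:
$$I = \frac{5 \pi}{41472}.$$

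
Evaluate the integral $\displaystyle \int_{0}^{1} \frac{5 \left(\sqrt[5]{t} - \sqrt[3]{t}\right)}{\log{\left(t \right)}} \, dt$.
$\log{\left(\frac{59049}{100000} \right)}$

Introduce a parameter $a$ in the exponent: let $I(a) = \int_{0}^{1} \frac{5 \left(- \sqrt[3]{t} + t^{a}\right)}{\log{\left(t \right)}} \, dt$.

Since $\dfrac{\partial}{\partial a}\,t^{a} = t^{a} \ln t$, the $\ln t$ in the denominator cancels and
$$\frac{dI}{da} = \int_{0}^{1} 5 t^{a} \, dt = 5 \left[\frac{t^{a+1}}{a+1}\right]_0^1 = \frac{5}{a + 1}.$$

Integrating with respect to $a$ gives $I(a) = \log{\left(\frac{243 \left(a + 1\right)^{5}}{1024} \right)} + C$.

At $a = \frac{1}{3}$ the integrand is identically $0$, so $I(\frac{1}{3}) = 0$. The closed form gives $0$, hence $C = 0$.

Setting $a = \frac{1}{5}$:
$$I = \log{\left(\frac{59049}{100000} \right)}.$$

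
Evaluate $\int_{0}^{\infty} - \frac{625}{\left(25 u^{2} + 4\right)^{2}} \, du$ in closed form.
$- \frac{125 \pi}{32}$

Start from the standard arctangent integral
$$J(a) = \int_{0}^{\infty} - \frac{1}{a^{2} + u^{2}} \, du = - \frac{\pi}{2 a}.$$

Differentiating under the integral sign with respect to $a$,
$$\frac{dJ}{da} = \int_{0}^{\infty} \frac{2 a}{\left(a^{2} + u^{2}\right)^{2}} \, du = \frac{\pi}{2 a^{2}},$$
so $\int_{0}^{\infty} - \frac{1}{\left(a^{2} + u^{2}\right)^{2}} \, du = - \frac{\pi}{4 a^{3}}$.

Setting $a = \frac{2}{5}$:
$$I = - \frac{125 \pi}{32}.$$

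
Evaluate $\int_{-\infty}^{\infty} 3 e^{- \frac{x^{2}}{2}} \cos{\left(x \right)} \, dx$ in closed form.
$\frac{3 \sqrt{2} \sqrt{\pi}}{e^{\frac{1}{2}}}$

Treat the cosine frequency as a parameter and define $I(b) = \int_{-\infty}^{\infty} 3 e^{- \frac{x^{2}}{2}} \cos{\left(b x \right)} \, dx$.

Differentiating under the integral sign,
$$I'(b) = \int_{-\infty}^{\infty} - 3 x e^{- \frac{x^{2}}{2}} \sin{\left(b x \right)} \, dx.$$

Integrate $\int_{-\infty}^{\infty} x \sin(b x)\, e^{- \frac{x^{2}}{2}}\, dx$ by parts with $u = \sin(b x)$ and $dv = x\, e^{- \frac{x^{2}}{2}}\, dx$, giving $v = - e^{- \frac{x^{2}}{2}}$. The boundary term vanishes and
$$\int_{-\infty}^{\infty} x \sin(b x)\, e^{- \frac{x^{2}}{2}}\, dx = b \int_{-\infty}^{\infty} \cos(b x)\, e^{- \frac{x^{2}}{2}}\, dx,$$
so $I'(b) = - b\, I(b)$.

This is a separable first-order ODE; solving with the initial condition $I(0) = \int_{-\infty}^{\infty} 3 e^{- \frac{x^{2}}{2}}\,dx = 3 \sqrt{2} \sqrt{\pi}$ gives
$$I(b) = 3 \sqrt{2} \sqrt{\pi} e^{- \frac{b^{2}}{2}}.$$

Setting $b = 1$:
$$I = \frac{3 \sqrt{2} \sqrt{\pi}}{e^{\frac{1}{2}}}.$$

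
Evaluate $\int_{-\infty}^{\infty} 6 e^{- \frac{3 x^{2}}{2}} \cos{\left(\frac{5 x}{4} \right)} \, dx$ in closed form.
$\frac{2 \sqrt{6} \sqrt{\pi}}{e^{\frac{25}{96}}}$

Let $b$ denote the cosine frequency and define $I(b) = \int_{-\infty}^{\infty} 6 e^{- \frac{3 x^{2}}{2}} \cos{\left(b x \right)} \, dx$.

Differentiating under the integral sign,
$$I'(b) = \int_{-\infty}^{\infty} - 6 x e^{- \frac{3 x^{2}}{2}} \sin{\left(b x \right)} \, dx.$$

Integrate $\int_{-\infty}^{\infty} x \sin(b x)\, e^{- \frac{3 x^{2}}{2}}\, dx$ by parts with $u = \sin(b x)$ and $dv = x\, e^{- \frac{3 x^{2}}{2}}\, dx$, giving $v = - \frac{e^{- \frac{3 x^{2}}{2}}}{3}$. The boundary term vanishes and
$$\int_{-\infty}^{\infty} x \sin(b x)\, e^{- \frac{3 x^{2}}{2}}\, dx = \frac{b}{3} \int_{-\infty}^{\infty} \cos(b x)\, e^{- \frac{3 x^{2}}{2}}\, dx,$$
so $I'(b) = - \frac{b}{3}\, I(b)$.

This is a separable first-order ODE; solving with the initial condition $I(0) = \int_{-\infty}^{\infty} 6 e^{- \frac{3 x^{2}}{2}}\,dx = 2 \sqrt{6} \sqrt{\pi}$ gives
$$I(b) = 2 \sqrt{6} \sqrt{\pi} e^{- \frac{b^{2}}{6}}.$$

Setting $b = \frac{5}{4}$:
$$I = \frac{2 \sqrt{6} \sqrt{\pi}}{e^{\frac{25}{96}}}.$$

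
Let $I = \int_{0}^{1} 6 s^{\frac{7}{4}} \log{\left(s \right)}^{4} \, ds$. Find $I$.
$\frac{147456}{161051}$

Consider the simpler parametrised integral
$$J(a) = \int_{0}^{1} 6 s^{a} \, ds = \frac{6}{a + 1}.$$

Differentiating under the integral sign brings down a factor of $\ln s$:
$$\frac{dJ}{da} = \int_{0}^{1} 6 s^{a} \log{\left(s \right)} \, ds = - \frac{6}{\left(a + 1\right)^{2}}.$$

Repeating $4$ times in total — each differentiation brings down another $\ln s$ — gives
$$\frac{d^{4}J}{da^{4}} = \int_{0}^{1} 6 s^{a} \log{\left(s \right)}^{4} \, ds = \frac{144}{\left(a + 1\right)^{5}},$$
and the integrand here is exactly the target integrand, so $I = \frac{144}{\left(a + 1\right)^{5}}$.

Setting $a = \frac{7}{4}$:
$$I = \frac{147456}{161051}.$$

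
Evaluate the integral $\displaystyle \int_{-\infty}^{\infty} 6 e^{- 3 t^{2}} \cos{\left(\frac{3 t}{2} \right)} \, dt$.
$\frac{2 \sqrt{3} \sqrt{\pi}}{e^{\frac{3}{16}}}$

Let $b$ denote the cosine frequency and define $I(b) = \int_{-\infty}^{\infty} 6 e^{- 3 t^{2}} \cos{\left(b t \right)} \, dt$.

Differentiating under the integral sign,
$$I'(b) = \int_{-\infty}^{\infty} - 6 t e^{- 3 t^{2}} \sin{\left(b t \right)} \, dt.$$

Integrate $\int_{-\infty}^{\infty} t \sin(b t)\, e^{- 3 t^{2}}\, dt$ by parts with $u = \sin(b t)$ and $dv = t\, e^{- 3 t^{2}}\, dt$, giving $v = - \frac{e^{- 3 t^{2}}}{6}$. The boundary term vanishes and
$$\int_{-\infty}^{\infty} t \sin(b t)\, e^{- 3 t^{2}}\, dt = \frac{b}{6} \int_{-\infty}^{\infty} \cos(b t)\, e^{- 3 t^{2}}\, dt,$$
so $I'(b) = - \frac{b}{6}\, I(b)$.

This is a separable first-order ODE; solving with the initial condition $I(0) = \int_{-\infty}^{\infty} 6 e^{- 3 t^{2}}\,dt = 2 \sqrt{3} \sqrt{\pi}$ gives
$$I(b) = 2 \sqrt{3} \sqrt{\pi} e^{- \frac{b^{2}}{12}}.$$

Setting $b = \frac{3}{2}$:
$$I = \frac{2 \sqrt{3} \sqrt{\pi}}{e^{\frac{3}{16}}}.$$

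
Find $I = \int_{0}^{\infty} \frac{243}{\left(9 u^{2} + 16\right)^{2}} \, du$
$\frac{81 \pi}{256}$

Begin with the known result
$$J(a) = \int_{0}^{\infty} \frac{3}{a^{2} + u^{2}} \, du = \frac{3 \pi}{2 a}.$$

Differentiating under the integral sign with respect to $a$,
$$\frac{dJ}{da} = \int_{0}^{\infty} - \frac{6 a}{\left(a^{2} + u^{2}\right)^{2}} \, du = - \frac{3 \pi}{2 a^{2}},$$
so $\int_{0}^{\infty} \frac{3}{\left(a^{2} + u^{2}\right)^{2}} \, du = \frac{3 \pi}{4 a^{3}}$.

Setting $a = \frac{4}{3}$:
$$I = \frac{81 \pi}{256}.$$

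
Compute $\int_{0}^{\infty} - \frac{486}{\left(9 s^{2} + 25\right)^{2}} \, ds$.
$- \frac{81 \pi}{250}$

Begin with the known result
$$J(a) = \int_{0}^{\infty} - \frac{6}{a^{2} + s^{2}} \, ds = - \frac{3 \pi}{a}.$$

Differentiating under the integral sign with respect to $a$,
$$\frac{dJ}{da} = \int_{0}^{\infty} \frac{12 a}{\left(a^{2} + s^{2}\right)^{2}} \, ds = \frac{3 \pi}{a^{2}},$$
so $\int_{0}^{\infty} - \frac{6}{\left(a^{2} + s^{2}\right)^{2}} \, ds = - \frac{3 \pi}{2 a^{3}}$.

Setting $a = \frac{5}{3}$:
$$I = - \frac{81 \pi}{250}.$$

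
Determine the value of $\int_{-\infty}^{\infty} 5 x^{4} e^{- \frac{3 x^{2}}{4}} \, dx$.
$\frac{40 \sqrt{3} \sqrt{\pi}}{9}$

Start from the elementary integral
$$J(a) = \int_{-\infty}^{\infty} 5 e^{- a x^{2}} \, dx = \frac{5 \sqrt{\pi}}{\sqrt{a}}.$$

Differentiating under the integral sign brings down a factor of $(-x^2)$:
$$\frac{dJ}{da} = \int_{-\infty}^{\infty} - 5 x^{2} e^{- a x^{2}} \, dx = - \frac{5 \sqrt{\pi}}{2 a^{\frac{3}{2}}}.$$

Repeating twice in total — each differentiation brings down another $(-x^2)$ — gives
$$\frac{d^{2}J}{da^{2}} = \int_{-\infty}^{\infty} 5 x^{4} e^{- a x^{2}} \, dx = \frac{15 \sqrt{\pi}}{4 a^{\frac{5}{2}}},$$
and the integrand here is exactly the target integrand, so $I = \frac{15 \sqrt{\pi}}{4 a^{\frac{5}{2}}}$.

Setting $a = \frac{3}{4}$:
$$I = \frac{40 \sqrt{3} \sqrt{\pi}}{9}.$$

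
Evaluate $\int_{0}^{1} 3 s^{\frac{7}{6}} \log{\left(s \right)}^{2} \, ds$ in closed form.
$\frac{1296}{2197}$

Start from the elementary integral
$$J(a) = \int_{0}^{1} 3 s^{a} \, ds = \frac{3}{a + 1}.$$

Differentiating under the integral sign brings down a factor of $\ln s$:
$$\frac{dJ}{da} = \int_{0}^{1} 3 s^{a} \log{\left(s \right)} \, ds = - \frac{3}{\left(a + 1\right)^{2}}.$$

Repeating twice in total — each differentiation brings down another $\ln s$ — gives
$$\frac{d^{2}J}{da^{2}} = \int_{0}^{1} 3 s^{a} \log{\left(s \right)}^{2} \, ds = \frac{6}{\left(a + 1\right)^{3}},$$
and the integrand here is exactly the target integrand, so $I = \frac{6}{\left(a + 1\right)^{3}}$.

Setting $a = \frac{7}{6}$:
$$I = \frac{1296}{2197}.$$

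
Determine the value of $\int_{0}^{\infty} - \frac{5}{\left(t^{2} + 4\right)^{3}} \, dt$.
$- \frac{15 \pi}{512}$

Begin with the known result
$$J(a) = \int_{0}^{\infty} - \frac{5}{a^{2} + t^{2}} \, dt = - \frac{5 \pi}{2 a}.$$

Differentiating under the integral sign with respect to $a$,
$$\frac{dJ}{da} = \int_{0}^{\infty} \frac{10 a}{\left(a^{2} + t^{2}\right)^{2}} \, dt = \frac{5 \pi}{2 a^{2}},$$
so $\int_{0}^{\infty} - \frac{5}{\left(a^{2} + t^{2}\right)^{2}} \, dt = - \frac{5 \pi}{4 a^{3}}$.

Repeating — each differentiation of $1/(t^2+a^2)^j$ produces $-2ja/(t^2+a^2)^{j+1}$ — and dividing through by $-2ja$ at each step yields, after $2$ differentiations in total,
$$\int_{0}^{\infty} - \frac{5}{\left(a^{2} + t^{2}\right)^{3}} \, dt = - \frac{15 \pi}{16 a^{5}}.$$

Setting $a = 2$:
$$I = - \frac{15 \pi}{512}.$$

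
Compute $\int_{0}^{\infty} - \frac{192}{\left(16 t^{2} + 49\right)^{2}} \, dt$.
$- \frac{12 \pi}{343}$

Begin with the known result
$$J(a) = \int_{0}^{\infty} - \frac{3}{4 \left(a^{2} + t^{2}\right)} \, dt = - \frac{3 \pi}{8 a}.$$

Differentiating under the integral sign with respect to $a$,
$$\frac{dJ}{da} = \int_{0}^{\infty} \frac{3 a}{2 \left(a^{2} + t^{2}\right)^{2}} \, dt = \frac{3 \pi}{8 a^{2}},$$
so $\int_{0}^{\infty} - \frac{3}{4 \left(a^{2} + t^{2}\right)^{2}} \, dt = - \frac{3 \pi}{16 a^{3}}$.

Setting $a = \frac{7}{4}$:
$$I = - \frac{12 \pi}{343}.$$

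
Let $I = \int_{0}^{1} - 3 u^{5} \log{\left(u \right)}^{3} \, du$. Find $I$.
$\frac{1}{72}$

Begin with the known integral
$$J(a) = \int_{0}^{1} - 3 u^{a} \, du = - \frac{3}{a + 1}.$$

Differentiating under the integral sign brings down a factor of $\ln u$:
$$\frac{dJ}{da} = \int_{0}^{1} - 3 u^{a} \log{\left(u \right)} \, du = \frac{3}{\left(a + 1\right)^{2}}.$$

Repeating $3$ times in total — each differentiation brings down another $\ln u$ — gives
$$\frac{d^{3}J}{da^{3}} = \int_{0}^{1} - 3 u^{a} \log{\left(u \right)}^{3} \, du = \frac{18}{\left(a + 1\right)^{4}},$$
and the integrand here is exactly the target integrand, so $I = \frac{18}{\left(a + 1\right)^{4}}$.

Setting $a = 5$:
$$I = \frac{1}{72}.$$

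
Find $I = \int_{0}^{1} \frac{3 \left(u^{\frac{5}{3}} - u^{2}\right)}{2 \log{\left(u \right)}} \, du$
$\log{\left(\frac{16 \sqrt{2}}{27} \right)}$

Replace the exponent $\frac{5}{3}$ by a parameter $a$: let $I(a) = \int_{0}^{1} \frac{3 \left(- u^{2} + u^{a}\right)}{2 \log{\left(u \right)}} \, du$.

Since $\dfrac{\partial}{\partial a}\,u^{a} = u^{a} \ln u$, the $\ln u$ in the denominator cancels and
$$\frac{dI}{da} = \int_{0}^{1} \frac{3}{2} u^{a} \, du = \frac{3}{2} \left[\frac{u^{a+1}}{a+1}\right]_0^1 = \frac{3}{2 \left(a + 1\right)}.$$

Integrating with respect to $a$ gives $I(a) = \frac{3 \log{\left(a + 1 \right)}}{2} - \frac{3 \log{\left(3 \right)}}{2} + C$.

At $a = 2$ the integrand is identically $0$, so $I(2) = 0$. The closed form gives $0$, hence $C = 0$.

Setting $a = \frac{5}{3}$:
$$I = \log{\left(\frac{16 \sqrt{2}}{27} \right)}.$$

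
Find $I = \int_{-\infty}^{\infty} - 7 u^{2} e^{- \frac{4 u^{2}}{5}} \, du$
$- \frac{35 \sqrt{5} \sqrt{\pi}}{16}$

Consider the simpler parametrised integral
$$J(a) = \int_{-\infty}^{\infty} - 7 e^{- a u^{2}} \, du = - \frac{7 \sqrt{\pi}}{\sqrt{a}}.$$

Differentiating under the integral sign brings down a factor of $(-u^2)$:
$$\frac{dJ}{da} = \int_{-\infty}^{\infty} 7 u^{2} e^{- a u^{2}} \, du = \frac{7 \sqrt{\pi}}{2 a^{\frac{3}{2}}}.$$

The integral on the left is $-I$, so $I = - \frac{7 \sqrt{\pi}}{2 a^{\frac{3}{2}}}$.

Setting $a = \frac{4}{5}$:
$$I = - \frac{35 \sqrt{5} \sqrt{\pi}}{16}.$$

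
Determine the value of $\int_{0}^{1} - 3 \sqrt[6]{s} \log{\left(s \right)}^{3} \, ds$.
$\frac{23328}{2401}$

Start from the elementary integral
$$J(a) = \int_{0}^{1} - 3 s^{a} \, ds = - \frac{3}{a + 1}.$$

Differentiating under the integral sign brings down a factor of $\ln s$:
$$\frac{dJ}{da} = \int_{0}^{1} - 3 s^{a} \log{\left(s \right)} \, ds = \frac{3}{\left(a + 1\right)^{2}}.$$

Repeating $3$ times in total — each differentiation brings down another $\ln s$ — gives
$$\frac{d^{3}J}{da^{3}} = \int_{0}^{1} - 3 s^{a} \log{\left(s \right)}^{3} \, ds = \frac{18}{\left(a + 1\right)^{4}},$$
and the integrand here is exactly the target integrand, so $I = \frac{18}{\left(a + 1\right)^{4}}$.

Setting $a = \frac{1}{6}$:
$$I = \frac{23328}{2401}.$$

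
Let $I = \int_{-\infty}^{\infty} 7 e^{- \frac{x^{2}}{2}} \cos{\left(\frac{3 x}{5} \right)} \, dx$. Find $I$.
$\frac{7 \sqrt{2} \sqrt{\pi}}{e^{\frac{9}{50}}}$

Let $b$ denote the cosine frequency and define $I(b) = \int_{-\infty}^{\infty} 7 e^{- \frac{x^{2}}{2}} \cos{\left(b x \right)} \, dx$.

Differentiating under the integral sign,
$$I'(b) = \int_{-\infty}^{\infty} - 7 x e^{- \frac{x^{2}}{2}} \sin{\left(b x \right)} \, dx.$$

Integrate $\int_{-\infty}^{\infty} x \sin(b x)\, e^{- \frac{x^{2}}{2}}\, dx$ by parts with $u = \sin(b x)$ and $dv = x\, e^{- \frac{x^{2}}{2}}\, dx$, giving $v = - e^{- \frac{x^{2}}{2}}$. The boundary term vanishes and
$$\int_{-\infty}^{\infty} x \sin(b x)\, e^{- \frac{x^{2}}{2}}\, dx = b \int_{-\infty}^{\infty} \cos(b x)\, e^{- \frac{x^{2}}{2}}\, dx,$$
so $I'(b) = - b\, I(b)$.

This is a separable first-order ODE; solving with the initial condition $I(0) = \int_{-\infty}^{\infty} 7 e^{- \frac{x^{2}}{2}}\,dx = 7 \sqrt{2} \sqrt{\pi}$ gives
$$I(b) = 7 \sqrt{2} \sqrt{\pi} e^{- \frac{b^{2}}{2}}.$$

Setting $b = \frac{3}{5}$:
$$I = \frac{7 \sqrt{2} \sqrt{\pi}}{e^{\frac{9}{50}}}.$$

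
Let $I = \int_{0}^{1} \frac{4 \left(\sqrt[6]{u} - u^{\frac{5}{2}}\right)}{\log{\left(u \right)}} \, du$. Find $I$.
$- \log{\left(81 \right)}$

Consider the one-parameter family: let $I(a) = \int_{0}^{1} \frac{4 \left(\sqrt[6]{u} - u^{a}\right)}{\log{\left(u \right)}} \, du$.

Since $\dfrac{\partial}{\partial a}\,u^{a} = u^{a} \ln u$, the $\ln u$ in the denominator cancels and
$$\frac{dI}{da} = \int_{0}^{1} -4 u^{a} \, du = -4 \left[\frac{u^{a+1}}{a+1}\right]_0^1 = - \frac{4}{a + 1}.$$

Integrating with respect to $a$ gives $I(a) = - \log{\left(\frac{1296 \left(a + 1\right)^{4}}{2401} \right)} + C$.

At $a = \frac{1}{6}$ the integrand is identically $0$, so $I(\frac{1}{6}) = 0$. The closed form gives $0$, hence $C = 0$.

Setting $a = \frac{5}{2}$:
$$I = - \log{\left(81 \right)}.$$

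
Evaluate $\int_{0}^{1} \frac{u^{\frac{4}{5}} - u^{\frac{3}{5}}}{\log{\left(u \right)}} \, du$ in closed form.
$\log{\left(\frac{9}{8} \right)}$

Replace the exponent $\frac{4}{5}$ by a parameter $a$: let $I(a) = \int_{0}^{1} \frac{- u^{\frac{3}{5}} + u^{a}}{\log{\left(u \right)}} \, du$.

Since $\dfrac{\partial}{\partial a}\,u^{a} = u^{a} \ln u$, the $\ln u$ in the denominator cancels and
$$\frac{dI}{da} = \int_{0}^{1} u^{a} \, du = \left[\frac{u^{a+1}}{a+1}\right]_0^1 = \frac{1}{a + 1}.$$

Integrating with respect to $a$ gives $I(a) = \log{\left(\frac{5 a}{8} + \frac{5}{8} \right)} + C$.

At $a = \frac{3}{5}$ the integrand is identically $0$, so $I(\frac{3}{5}) = 0$. The closed form gives $0$, hence $C = 0$.

Setting $a = \frac{4}{5}$:
$$I = \log{\left(\frac{9}{8} \right)}.$$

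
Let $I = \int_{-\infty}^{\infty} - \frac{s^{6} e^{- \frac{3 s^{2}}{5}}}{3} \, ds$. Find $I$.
$- \frac{625 \sqrt{15} \sqrt{\pi}}{648}$

Consider the simpler parametrised integral
$$J(a) = \int_{-\infty}^{\infty} - \frac{e^{- a s^{2}}}{3} \, ds = - \frac{\sqrt{\pi}}{3 \sqrt{a}}.$$

Differentiating under the integral sign brings down a factor of $(-s^2)$:
$$\frac{dJ}{da} = \int_{-\infty}^{\infty} \frac{s^{2} e^{- a s^{2}}}{3} \, ds = \frac{\sqrt{\pi}}{6 a^{\frac{3}{2}}}.$$

Repeating $3$ times in total — each differentiation brings down another $(-s^2)$ — gives
$$\frac{d^{3}J}{da^{3}} = \int_{-\infty}^{\infty} \frac{s^{6} e^{- a s^{2}}}{3} \, ds = \frac{5 \sqrt{\pi}}{8 a^{\frac{7}{2}}},$$
and the integrand here is $(-1)^{3}$ times the target integrand, so $I = (-1)^{3}\,\frac{d^{3}J}{da^{3}} = - \frac{5 \sqrt{\pi}}{8 a^{\frac{7}{2}}}$.

Setting $a = \frac{3}{5}$:
$$I = - \frac{625 \sqrt{15} \sqrt{\pi}}{648}.$$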